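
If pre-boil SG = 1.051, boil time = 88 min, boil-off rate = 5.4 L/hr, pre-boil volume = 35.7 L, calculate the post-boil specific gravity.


V_post = V_pre − rate·(t/60);  SG_post = 1 + (SG_pre−1)·V_pre/V_post
V_post = 35.7 − 5.4·(88/60) = 27.7800
SG_post = 1 + (1.051 − 1)·35.7/27.7800

1.0655


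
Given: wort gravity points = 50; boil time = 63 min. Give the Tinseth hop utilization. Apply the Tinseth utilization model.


U = 1.65·0.000125^(GP/1000) · (1 − e^(−0.04·t))/4.15
bigness = 1.65·0.000125^(50/1000) = 1.0528
boil_factor = (1 − e^(−0.04·63))/4.15 = 0.2216
U = 1.0528 · 0.2216

0.2333


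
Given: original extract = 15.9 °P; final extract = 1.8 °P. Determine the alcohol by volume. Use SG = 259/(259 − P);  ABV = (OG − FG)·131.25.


OG = 259/(259 − 15.9) = 1.0654
FG = 259/(259 − 1.8) = 1.0070
ABV = (1.0654 − 1.0070)·131.25

7.6659 % ABV


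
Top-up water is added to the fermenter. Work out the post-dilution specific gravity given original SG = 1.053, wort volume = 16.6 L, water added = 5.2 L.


SG_new = 1 + (SG_old − 1)·V_old/(V_old + V_water)
pts = (1.053 − 1)·1000·16.6/(16.6 + 5.2) = 40.3578
SG_new = 1 + 40.3578/1000

1.0404


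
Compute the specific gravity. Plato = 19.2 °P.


SG = 259/(259 − P)
SG = 259/(259 − 19.2)

1.0801


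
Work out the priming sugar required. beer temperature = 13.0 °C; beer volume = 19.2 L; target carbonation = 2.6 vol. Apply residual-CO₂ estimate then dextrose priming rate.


residual = 14.695·(0.01821 + 0.09011·e^(−0.04·T));  sugar = (target − residual)·4.0·V
residual = 14.695·(0.01821 + 0.09011·e^(−0.04·13.0)) = 1.0548
sugar = (2.6 − 1.0548)·4.0·19.2

118.6683 g


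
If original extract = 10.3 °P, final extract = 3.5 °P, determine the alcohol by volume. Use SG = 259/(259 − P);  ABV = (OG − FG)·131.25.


OG = 259/(259 − 10.3) = 1.0414
FG = 259/(259 − 3.5) = 1.0137
ABV = (1.0414 − 1.0137)·131.25

3.6378 % ABV


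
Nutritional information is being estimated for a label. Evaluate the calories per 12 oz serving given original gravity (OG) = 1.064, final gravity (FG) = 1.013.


ABW = (OG−FG)·131.25·0.79/FG;  °P = 259 − 259/SG (for OG→OE and FG→AE);  RE = 0.1808·OE + 0.8192·AE;  Cal = (6.9·ABW + 4·(RE−0.1))·FG·3.55
ABW = (1.064 − 1.013)·131.25·0.79/1.013 = 5.2202
OE = 259 − 259/1.064 = 15.5789 °P
AE = 259 − 259/1.013 = 3.3238 °P
RE = 0.1808·15.5789 + 0.8192·3.3238 = 5.5395 °P
Cal = (6.9·5.2202 + 4·(5.5395−0.1))·1.013·3.55

207.7765 kcal


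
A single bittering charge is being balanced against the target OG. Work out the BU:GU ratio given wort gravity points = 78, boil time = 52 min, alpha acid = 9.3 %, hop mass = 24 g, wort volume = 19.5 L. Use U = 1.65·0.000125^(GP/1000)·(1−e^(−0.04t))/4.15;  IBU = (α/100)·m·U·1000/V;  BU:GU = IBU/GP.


U = 1.65·0.000125^(78/1000)·(1−e^(−0.04·52))/4.15 = 0.1726
IBU = (9.3/100)·24·0.1726·1000/19.5 = 19.7559
BU:GU = 19.7559/78

0.2533


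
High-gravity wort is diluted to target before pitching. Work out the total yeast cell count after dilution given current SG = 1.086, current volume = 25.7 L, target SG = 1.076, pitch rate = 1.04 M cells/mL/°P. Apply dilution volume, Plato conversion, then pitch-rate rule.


V_w = V·((SG_c−1)/(SG_t−1)−1);  °P = 259 − 259/SG_t;  cells = rate·(V+V_w)·°P
V_w = 25.7·((1.086−1)/(1.076−1)−1) = 3.3816
V_final = 25.7 + 3.3816 = 29.0816
°P = 259 − 259/1.076 = 18.2937
cells = 1.04·29.0816·18.2937

553.2895 billion cells


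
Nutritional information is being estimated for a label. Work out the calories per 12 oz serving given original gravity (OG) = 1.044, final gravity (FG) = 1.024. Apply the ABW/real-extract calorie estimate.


ABW = (OG−FG)·131.25·0.79/FG;  °P = 259 − 259/SG (for OG→OE and FG→AE);  RE = 0.1808·OE + 0.8192·AE;  Cal = (6.9·ABW + 4·(RE−0.1))·FG·3.55
ABW = (1.044 − 1.024)·131.25·0.79/1.024 = 2.0251
OE = 259 − 259/1.044 = 10.9157 °P
AE = 259 − 259/1.024 = 6.0703 °P
RE = 0.1808·10.9157 + 0.8192·6.0703 = 6.9464 °P
Cal = (6.9·2.0251 + 4·(6.9464−0.1))·1.024·3.55

150.3481 kcal


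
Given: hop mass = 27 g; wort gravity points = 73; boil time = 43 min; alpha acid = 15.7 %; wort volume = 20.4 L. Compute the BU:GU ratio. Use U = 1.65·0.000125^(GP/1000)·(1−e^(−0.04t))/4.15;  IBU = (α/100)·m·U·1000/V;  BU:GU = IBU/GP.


U = 1.65·0.000125^(73/1000)·(1−e^(−0.04·43))/4.15 = 0.1694
IBU = (15.7/100)·27·0.1694·1000/20.4 = 35.1926
BU:GU = 35.1926/73

0.4821


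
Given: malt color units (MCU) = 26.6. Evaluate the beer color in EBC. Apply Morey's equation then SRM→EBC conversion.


SRM = 1.4922·MCU^0.6859;  EBC = SRM·1.97
SRM = 1.4922·26.6^0.6859 = 14.1629
EBC = 14.1629·1.97

27.9010 EBC


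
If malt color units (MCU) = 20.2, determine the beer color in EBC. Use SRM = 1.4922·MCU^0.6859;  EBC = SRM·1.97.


SRM = 1.4922·20.2^0.6859 = 11.7265
EBC = 11.7265·1.97

23.1012 EBC


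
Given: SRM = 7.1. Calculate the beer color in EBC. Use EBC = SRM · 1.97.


EBC = 7.1 · 1.97

13.9870 EBC


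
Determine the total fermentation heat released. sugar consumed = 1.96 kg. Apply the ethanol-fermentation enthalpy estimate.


Q = m_sugar · 590 kJ/kg
Q = 1.96 · 590

1156.4000 kJ


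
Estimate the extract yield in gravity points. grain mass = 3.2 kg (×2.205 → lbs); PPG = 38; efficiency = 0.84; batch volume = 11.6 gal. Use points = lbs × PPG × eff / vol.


lbs = 3.2 × 2.205 = 7.0560
points = 7.0560 × 38 × 0.84 / 11.6

19.4162 points


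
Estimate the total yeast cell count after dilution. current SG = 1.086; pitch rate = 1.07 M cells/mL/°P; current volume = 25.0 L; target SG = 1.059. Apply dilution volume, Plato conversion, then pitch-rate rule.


V_w = V·((SG_c−1)/(SG_t−1)−1);  °P = 259 − 259/SG_t;  cells = rate·(V+V_w)·°P
V_w = 25.0·((1.086−1)/(1.059−1)−1) = 11.4407
V_final = 25.0 + 11.4407 = 36.4407
°P = 259 − 259/1.059 = 14.4297
cells = 1.07·36.4407·14.4297

562.6341 billion cells


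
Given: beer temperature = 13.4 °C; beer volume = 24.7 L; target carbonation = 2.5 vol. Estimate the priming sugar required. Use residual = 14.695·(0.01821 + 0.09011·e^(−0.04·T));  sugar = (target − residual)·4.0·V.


residual = 14.695·(0.01821 + 0.09011·e^(−0.04·13.4)) = 1.0423
sugar = (2.5 − 1.0423)·4.0·24.7

144.0164 g


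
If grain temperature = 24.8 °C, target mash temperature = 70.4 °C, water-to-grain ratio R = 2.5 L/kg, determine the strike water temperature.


T_strike = (0.41/R)·(T_mash − T_grain) + T_mash
T_strike = (0.41/2.5)·(70.4 − 24.8) + 70.4

77.8784 °C


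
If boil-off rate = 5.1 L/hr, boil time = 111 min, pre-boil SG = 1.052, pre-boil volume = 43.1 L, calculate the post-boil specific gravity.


V_post = V_pre − rate·(t/60);  SG_post = 1 + (SG_pre−1)·V_pre/V_post
V_post = 43.1 − 5.1·(111/60) = 33.6650
SG_post = 1 + (1.052 − 1)·43.1/33.6650

1.0666


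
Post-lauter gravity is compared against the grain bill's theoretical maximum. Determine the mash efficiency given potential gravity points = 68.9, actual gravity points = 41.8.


efficiency = actual / potential × 100
efficiency = 41.8 / 68.9 × 100

60.6676 %


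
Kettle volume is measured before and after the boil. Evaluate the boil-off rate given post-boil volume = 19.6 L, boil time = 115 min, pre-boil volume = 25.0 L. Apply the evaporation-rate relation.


rate = (V_pre − V_post) / (t_min/60)
rate = (25.0 − 19.6) / (115/60)

2.8174 L/hr


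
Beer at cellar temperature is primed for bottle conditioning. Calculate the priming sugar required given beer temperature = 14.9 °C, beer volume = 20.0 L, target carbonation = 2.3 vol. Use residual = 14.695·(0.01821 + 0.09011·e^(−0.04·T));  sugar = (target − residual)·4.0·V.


residual = 14.695·(0.01821 + 0.09011·e^(−0.04·14.9)) = 0.9972
sugar = (2.3 − 0.9972)·4.0·20.0

104.2219 g


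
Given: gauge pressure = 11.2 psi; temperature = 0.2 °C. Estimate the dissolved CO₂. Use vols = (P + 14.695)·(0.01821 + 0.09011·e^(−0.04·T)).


vols = (11.2 + 14.695)·(0.01821 + 0.09011·e^(−0.04·0.2))

2.7864 volumes


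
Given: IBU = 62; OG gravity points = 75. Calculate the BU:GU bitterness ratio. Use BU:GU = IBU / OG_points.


BU:GU = 62 / 75

0.8267


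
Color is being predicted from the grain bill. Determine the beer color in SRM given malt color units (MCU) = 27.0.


SRM = 1.4922 · MCU^0.6859
SRM = 1.4922 · 27.0^0.6859

14.3087 SRM


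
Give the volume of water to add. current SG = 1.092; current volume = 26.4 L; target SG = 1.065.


V_water = V·((SG_curr − 1)/(SG_target − 1) − 1)
V_water = 26.4·((1.092 − 1)/(1.065 − 1) − 1)

10.9662 L


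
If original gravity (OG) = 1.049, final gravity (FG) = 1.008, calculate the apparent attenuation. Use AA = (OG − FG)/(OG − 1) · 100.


AA = (1.049 − 1.008)/(1.049 − 1) · 100

83.6735 %


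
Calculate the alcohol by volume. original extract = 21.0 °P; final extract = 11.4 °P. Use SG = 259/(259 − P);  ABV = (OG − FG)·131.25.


OG = 259/(259 − 21.0) = 1.0882
FG = 259/(259 − 11.4) = 1.0460
ABV = (1.0882 − 1.0460)·131.25

5.5379 % ABV


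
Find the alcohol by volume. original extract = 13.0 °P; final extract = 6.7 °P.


SG = 259/(259 − P);  ABV = (OG − FG)·131.25
OG = 259/(259 − 13.0) = 1.0528
FG = 259/(259 − 6.7) = 1.0266
ABV = (1.0528 − 1.0266)·131.25

3.4505 % ABV


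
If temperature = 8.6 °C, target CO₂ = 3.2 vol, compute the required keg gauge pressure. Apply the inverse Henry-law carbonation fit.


psi = vols/(0.01821 + 0.09011·e^(−0.04·T)) − 14.695
psi = 3.2/(0.01821 + 0.09011·e^(−0.04·8.6)) − 14.695

24.2859 psi


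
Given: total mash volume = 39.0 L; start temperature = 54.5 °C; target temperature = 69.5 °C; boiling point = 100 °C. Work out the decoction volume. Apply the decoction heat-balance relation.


V_dec = V_total·(T_target − T_start)/(T_boil − T_start)
V_dec = 39.0·(69.5 − 54.5)/(100 − 54.5)

12.8571 L


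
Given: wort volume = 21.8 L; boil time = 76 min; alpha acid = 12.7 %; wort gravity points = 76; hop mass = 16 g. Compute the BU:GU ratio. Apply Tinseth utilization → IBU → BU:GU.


U = 1.65·0.000125^(GP/1000)·(1−e^(−0.04t))/4.15;  IBU = (α/100)·m·U·1000/V;  BU:GU = IBU/GP
U = 1.65·0.000125^(76/1000)·(1−e^(−0.04·76))/4.15 = 0.1912
IBU = (12.7/100)·16·0.1912·1000/21.8 = 17.8230
BU:GU = 17.8230/76

0.2345


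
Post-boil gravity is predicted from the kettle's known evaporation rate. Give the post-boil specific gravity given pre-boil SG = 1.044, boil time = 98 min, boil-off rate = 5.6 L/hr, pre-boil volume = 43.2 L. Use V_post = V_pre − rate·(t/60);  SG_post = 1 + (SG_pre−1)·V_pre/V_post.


V_post = 43.2 − 5.6·(98/60) = 34.0533
SG_post = 1 + (1.044 − 1)·43.2/34.0533

1.0558


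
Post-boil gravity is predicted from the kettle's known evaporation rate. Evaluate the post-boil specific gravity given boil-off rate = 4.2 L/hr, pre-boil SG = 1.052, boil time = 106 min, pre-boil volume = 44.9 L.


V_post = V_pre − rate·(t/60);  SG_post = 1 + (SG_pre−1)·V_pre/V_post
V_post = 44.9 − 4.2·(106/60) = 37.4800
SG_post = 1 + (1.052 − 1)·44.9/37.4800

1.0623


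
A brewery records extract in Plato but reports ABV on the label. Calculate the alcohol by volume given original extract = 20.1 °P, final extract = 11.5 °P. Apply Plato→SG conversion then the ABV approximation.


SG = 259/(259 − P);  ABV = (OG − FG)·131.25
OG = 259/(259 − 20.1) = 1.0841
FG = 259/(259 − 11.5) = 1.0465
ABV = (1.0841 − 1.0465)·131.25

4.9443 % ABV


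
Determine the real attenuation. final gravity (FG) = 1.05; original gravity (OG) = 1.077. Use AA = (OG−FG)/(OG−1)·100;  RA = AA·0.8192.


AA = (1.077 − 1.05)/(1.077 − 1)·100 = 35.0649
RA = 35.0649·0.8192

28.7252 %


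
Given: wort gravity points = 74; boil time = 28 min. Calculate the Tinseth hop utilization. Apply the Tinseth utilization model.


U = 1.65·0.000125^(GP/1000) · (1 − e^(−0.04·t))/4.15
bigness = 1.65·0.000125^(74/1000) = 0.8485
boil_factor = (1 − e^(−0.04·28))/4.15 = 0.1623
U = 0.8485 · 0.1623

0.1377


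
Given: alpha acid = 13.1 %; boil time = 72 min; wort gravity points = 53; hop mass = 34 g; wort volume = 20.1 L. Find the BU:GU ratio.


U = 1.65·0.000125^(GP/1000)·(1−e^(−0.04t))/4.15;  IBU = (α/100)·m·U·1000/V;  BU:GU = IBU/GP
U = 1.65·0.000125^(53/1000)·(1−e^(−0.04·72))/4.15 = 0.2331
IBU = (13.1/100)·34·0.2331·1000/20.1 = 51.6459
BU:GU = 51.6459/53

0.9745


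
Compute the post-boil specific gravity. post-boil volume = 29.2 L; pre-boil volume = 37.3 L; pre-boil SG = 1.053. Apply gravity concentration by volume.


SG_post = 1 + (SG_pre − 1)·V_pre/V_post
pts_pre = (1.053 − 1)·1000 = 53.0000
pts_post = 53.0000·37.3/29.2 = 67.7021
SG_post = 1 + 67.7021/1000

1.0677


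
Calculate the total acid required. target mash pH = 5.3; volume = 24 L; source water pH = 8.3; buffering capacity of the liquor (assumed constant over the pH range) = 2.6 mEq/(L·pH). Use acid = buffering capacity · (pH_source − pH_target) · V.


acid = 2.6 · (8.3 − 5.3) · 24

187.2000 mEq


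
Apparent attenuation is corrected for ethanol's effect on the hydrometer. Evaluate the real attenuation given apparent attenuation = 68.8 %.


RA = AA · 0.8192
RA = 68.8 · 0.8192

56.3610 %


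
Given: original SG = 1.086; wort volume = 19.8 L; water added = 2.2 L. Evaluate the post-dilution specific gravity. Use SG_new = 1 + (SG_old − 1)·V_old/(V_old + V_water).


pts = (1.086 − 1)·1000·19.8/(19.8 + 2.2) = 77.4000
SG_new = 1 + 77.4000/1000

1.0774


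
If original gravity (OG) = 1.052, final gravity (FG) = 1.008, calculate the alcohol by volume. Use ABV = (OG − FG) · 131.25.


ABV = (1.052 − 1.008) · 131.25

5.7750 % ABV


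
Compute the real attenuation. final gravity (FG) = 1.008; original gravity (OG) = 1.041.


AA = (OG−FG)/(OG−1)·100;  RA = AA·0.8192
AA = (1.041 − 1.008)/(1.041 − 1)·100 = 80.4878
RA = 80.4878·0.8192

65.9356 %


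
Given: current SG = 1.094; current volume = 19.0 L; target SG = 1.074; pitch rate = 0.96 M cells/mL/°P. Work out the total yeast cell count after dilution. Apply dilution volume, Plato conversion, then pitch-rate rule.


V_w = V·((SG_c−1)/(SG_t−1)−1);  °P = 259 − 259/SG_t;  cells = rate·(V+V_w)·°P
V_w = 19.0·((1.094−1)/(1.074−1)−1) = 5.1351
V_final = 19.0 + 5.1351 = 24.1351
°P = 259 − 259/1.074 = 17.8454
cells = 0.96·24.1351·17.8454

413.4740 billion cells


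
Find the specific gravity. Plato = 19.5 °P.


SG = 259/(259 − P)
SG = 259/(259 − 19.5)

1.0814


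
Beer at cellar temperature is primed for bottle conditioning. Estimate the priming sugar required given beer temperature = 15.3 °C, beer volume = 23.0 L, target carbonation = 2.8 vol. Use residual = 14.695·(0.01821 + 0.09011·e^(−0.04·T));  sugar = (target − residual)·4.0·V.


residual = 14.695·(0.01821 + 0.09011·e^(−0.04·15.3)) = 0.9856
sugar = (2.8 − 0.9856)·4.0·23.0

166.9206 g


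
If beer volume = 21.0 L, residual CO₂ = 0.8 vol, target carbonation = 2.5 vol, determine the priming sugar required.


sugar = (target − residual)·4.0·V
sugar = (2.5 − 0.8)·4.0·21.0

142.8000 g


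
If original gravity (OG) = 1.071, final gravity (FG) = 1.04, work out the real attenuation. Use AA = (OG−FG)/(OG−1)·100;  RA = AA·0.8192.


AA = (1.071 − 1.04)/(1.071 − 1)·100 = 43.6620
RA = 43.6620·0.8192

35.7679 %


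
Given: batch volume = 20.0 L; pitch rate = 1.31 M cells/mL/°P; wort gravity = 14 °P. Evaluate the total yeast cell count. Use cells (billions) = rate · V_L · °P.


cells = 1.31 · 20.0 · 14

366.8000 billion cells


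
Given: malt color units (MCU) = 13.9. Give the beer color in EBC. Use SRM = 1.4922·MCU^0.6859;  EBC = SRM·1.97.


SRM = 1.4922·13.9^0.6859 = 9.0745
EBC = 9.0745·1.97

17.8767 EBC


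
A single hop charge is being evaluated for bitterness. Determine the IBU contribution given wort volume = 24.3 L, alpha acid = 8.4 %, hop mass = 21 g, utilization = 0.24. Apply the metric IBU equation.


IBU = (α/100)·mass·U·1000 / V
IBU = (8.4/100)·21·0.24·1000 / 24.3

17.4222 IBU


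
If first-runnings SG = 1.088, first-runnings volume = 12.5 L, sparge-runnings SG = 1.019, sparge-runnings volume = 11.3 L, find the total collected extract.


total = Σ (SG_i − 1)·1000·V_i
first = (1.088 − 1)·1000·12.5 = 1100.0000
sparge = (1.019 − 1)·1000·11.3 = 214.7000
total = 1100.0000 + 214.7000

1314.7000 gravity·L


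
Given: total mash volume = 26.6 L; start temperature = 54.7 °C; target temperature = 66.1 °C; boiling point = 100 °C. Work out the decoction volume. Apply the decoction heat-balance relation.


V_dec = V_total·(T_target − T_start)/(T_boil − T_start)
V_dec = 26.6·(66.1 − 54.7)/(100 − 54.7)

6.6940 L


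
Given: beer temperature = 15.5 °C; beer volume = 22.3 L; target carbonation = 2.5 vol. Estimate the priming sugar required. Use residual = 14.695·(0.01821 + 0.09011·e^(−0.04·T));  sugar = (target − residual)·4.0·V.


residual = 14.695·(0.01821 + 0.09011·e^(−0.04·15.5)) = 0.9799
sugar = (2.5 − 0.9799)·4.0·22.3

135.5908 g


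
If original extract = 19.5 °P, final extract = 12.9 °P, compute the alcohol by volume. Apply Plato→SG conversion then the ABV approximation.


SG = 259/(259 − P);  ABV = (OG − FG)·131.25
OG = 259/(259 − 19.5) = 1.0814
FG = 259/(259 − 12.9) = 1.0524
ABV = (1.0814 − 1.0524)·131.25

3.8065 % ABV


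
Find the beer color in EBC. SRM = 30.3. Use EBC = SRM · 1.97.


EBC = 30.3 · 1.97

59.6910 EBC


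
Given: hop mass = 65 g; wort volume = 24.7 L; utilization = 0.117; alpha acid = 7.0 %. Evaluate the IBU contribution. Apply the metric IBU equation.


IBU = (α/100)·mass·U·1000 / V
IBU = (7.0/100)·65·0.117·1000 / 24.7

21.5526 IBU


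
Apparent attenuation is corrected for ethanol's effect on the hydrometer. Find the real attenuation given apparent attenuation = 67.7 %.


RA = AA · 0.8192
RA = 67.7 · 0.8192

55.4598 %


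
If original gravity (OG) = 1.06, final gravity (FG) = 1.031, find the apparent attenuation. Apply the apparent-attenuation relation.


AA = (OG − FG)/(OG − 1) · 100
AA = (1.06 − 1.031)/(1.06 − 1) · 100

48.3333 %


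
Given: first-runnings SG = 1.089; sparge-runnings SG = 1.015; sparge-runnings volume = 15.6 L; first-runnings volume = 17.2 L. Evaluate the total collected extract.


total = Σ (SG_i − 1)·1000·V_i
first = (1.089 − 1)·1000·17.2 = 1530.8000
sparge = (1.015 − 1)·1000·15.6 = 234.0000
total = 1530.8000 + 234.0000

1764.8000 gravity·L


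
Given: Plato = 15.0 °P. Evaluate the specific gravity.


SG = 259/(259 − P)
SG = 259/(259 − 15.0)

1.0615


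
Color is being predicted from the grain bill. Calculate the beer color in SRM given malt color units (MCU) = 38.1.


SRM = 1.4922 · MCU^0.6859
SRM = 1.4922 · 38.1^0.6859

18.1211 SRM


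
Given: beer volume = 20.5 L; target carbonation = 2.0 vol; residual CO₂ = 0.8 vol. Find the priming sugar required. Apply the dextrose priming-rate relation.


sugar = (target − residual)·4.0·V
sugar = (2.0 − 0.8)·4.0·20.5

98.4000 g


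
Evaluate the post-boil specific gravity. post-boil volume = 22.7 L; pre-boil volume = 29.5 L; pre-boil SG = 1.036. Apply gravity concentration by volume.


SG_post = 1 + (SG_pre − 1)·V_pre/V_post
pts_pre = (1.036 − 1)·1000 = 36.0000
pts_post = 36.0000·29.5/22.7 = 46.7841
SG_post = 1 + 46.7841/1000

1.0468


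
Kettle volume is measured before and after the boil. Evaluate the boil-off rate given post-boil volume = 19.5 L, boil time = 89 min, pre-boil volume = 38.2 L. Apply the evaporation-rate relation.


rate = (V_pre − V_post) / (t_min/60)
rate = (38.2 − 19.5) / (89/60)

12.6067 L/hr


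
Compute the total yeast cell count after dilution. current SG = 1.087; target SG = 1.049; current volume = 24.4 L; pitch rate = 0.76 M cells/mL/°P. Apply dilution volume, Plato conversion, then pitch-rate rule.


V_w = V·((SG_c−1)/(SG_t−1)−1);  °P = 259 − 259/SG_t;  cells = rate·(V+V_w)·°P
V_w = 24.4·((1.087−1)/(1.049−1)−1) = 18.9224
V_final = 24.4 + 18.9224 = 43.3224
°P = 259 − 259/1.049 = 12.0982
cells = 0.76·43.3224·12.0982

398.3336 billion cells


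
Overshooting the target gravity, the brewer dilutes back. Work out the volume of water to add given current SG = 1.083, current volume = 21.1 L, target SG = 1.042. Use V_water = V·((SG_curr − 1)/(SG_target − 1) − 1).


V_water = 21.1·((1.083 − 1)/(1.042 − 1) − 1)

20.5976 L


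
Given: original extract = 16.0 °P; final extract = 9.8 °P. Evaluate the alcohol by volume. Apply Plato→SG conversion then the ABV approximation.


SG = 259/(259 − P);  ABV = (OG − FG)·131.25
OG = 259/(259 − 16.0) = 1.0658
FG = 259/(259 − 9.8) = 1.0393
ABV = (1.0658 − 1.0393)·131.25

3.4805 % ABV


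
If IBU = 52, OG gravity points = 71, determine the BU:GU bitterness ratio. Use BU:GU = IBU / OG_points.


BU:GU = 52 / 71

0.7324


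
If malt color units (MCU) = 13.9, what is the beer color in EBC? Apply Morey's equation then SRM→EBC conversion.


SRM = 1.4922·MCU^0.6859;  EBC = SRM·1.97
SRM = 1.4922·13.9^0.6859 = 9.0745
EBC = 9.0745·1.97

17.8767 EBC


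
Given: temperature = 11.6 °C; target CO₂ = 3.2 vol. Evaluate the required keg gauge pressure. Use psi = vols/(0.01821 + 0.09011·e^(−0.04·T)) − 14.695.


psi = 3.2/(0.01821 + 0.09011·e^(−0.04·11.6)) − 14.695

28.0470 psi


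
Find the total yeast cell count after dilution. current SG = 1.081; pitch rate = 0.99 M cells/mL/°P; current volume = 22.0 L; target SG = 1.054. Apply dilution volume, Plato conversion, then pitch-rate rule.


V_w = V·((SG_c−1)/(SG_t−1)−1);  °P = 259 − 259/SG_t;  cells = rate·(V+V_w)·°P
V_w = 22.0·((1.081−1)/(1.054−1)−1) = 11.0000
V_final = 22.0 + 11.0000 = 33.0000
°P = 259 − 259/1.054 = 13.2694
cells = 0.99·33.0000·13.2694

433.5129 billion cells


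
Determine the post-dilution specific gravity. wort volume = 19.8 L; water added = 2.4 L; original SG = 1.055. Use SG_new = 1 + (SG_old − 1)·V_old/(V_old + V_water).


pts = (1.055 − 1)·1000·19.8/(19.8 + 2.4) = 49.0541
SG_new = 1 + 49.0541/1000

1.0491


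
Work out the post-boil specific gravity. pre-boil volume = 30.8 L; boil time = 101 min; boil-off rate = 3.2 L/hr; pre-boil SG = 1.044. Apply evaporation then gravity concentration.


V_post = V_pre − rate·(t/60);  SG_post = 1 + (SG_pre−1)·V_pre/V_post
V_post = 30.8 − 3.2·(101/60) = 25.4133
SG_post = 1 + (1.044 − 1)·30.8/25.4133

1.0533


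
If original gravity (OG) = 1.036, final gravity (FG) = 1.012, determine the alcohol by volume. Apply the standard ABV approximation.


ABV = (OG − FG) · 131.25
ABV = (1.036 − 1.012) · 131.25

3.1500 % ABV


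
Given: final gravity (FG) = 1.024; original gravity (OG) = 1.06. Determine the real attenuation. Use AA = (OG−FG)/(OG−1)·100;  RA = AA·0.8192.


AA = (1.06 − 1.024)/(1.06 − 1)·100 = 60.0000
RA = 60.0000·0.8192

49.1520 %


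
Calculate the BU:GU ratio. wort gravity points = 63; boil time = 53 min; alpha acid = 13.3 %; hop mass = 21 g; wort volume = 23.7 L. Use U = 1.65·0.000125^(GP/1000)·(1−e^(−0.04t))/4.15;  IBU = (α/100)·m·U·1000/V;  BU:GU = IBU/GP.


U = 1.65·0.000125^(63/1000)·(1−e^(−0.04·53))/4.15 = 0.1986
IBU = (13.3/100)·21·0.1986·1000/23.7 = 23.4062
BU:GU = 23.4062/63

0.3715


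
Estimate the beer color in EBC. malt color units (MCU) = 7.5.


SRM = 1.4922·MCU^0.6859;  EBC = SRM·1.97
SRM = 1.4922·7.5^0.6859 = 5.9434
EBC = 5.9434·1.97

11.7084 EBC


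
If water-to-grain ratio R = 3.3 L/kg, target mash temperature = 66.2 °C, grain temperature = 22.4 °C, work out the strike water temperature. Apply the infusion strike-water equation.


T_strike = (0.41/R)·(T_mash − T_grain) + T_mash
T_strike = (0.41/3.3)·(66.2 − 22.4) + 66.2

71.6418 °C


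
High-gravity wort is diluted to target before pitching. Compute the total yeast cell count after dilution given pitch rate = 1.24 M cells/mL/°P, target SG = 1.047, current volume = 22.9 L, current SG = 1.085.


V_w = V·((SG_c−1)/(SG_t−1)−1);  °P = 259 − 259/SG_t;  cells = rate·(V+V_w)·°P
V_w = 22.9·((1.085−1)/(1.047−1)−1) = 18.5149
V_final = 22.9 + 18.5149 = 41.4149
°P = 259 − 259/1.047 = 11.6266
cells = 1.24·41.4149·11.6266

597.0754 billion cells


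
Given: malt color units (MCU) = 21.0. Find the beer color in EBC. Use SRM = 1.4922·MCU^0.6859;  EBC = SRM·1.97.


SRM = 1.4922·21.0^0.6859 = 12.0431
EBC = 12.0431·1.97

23.7249 EBC


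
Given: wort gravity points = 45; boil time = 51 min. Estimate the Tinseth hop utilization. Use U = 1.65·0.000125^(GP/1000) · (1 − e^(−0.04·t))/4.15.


bigness = 1.65·0.000125^(45/1000) = 1.1011
boil_factor = (1 − e^(−0.04·51))/4.15 = 0.2096
U = 1.1011 · 0.2096

0.2308


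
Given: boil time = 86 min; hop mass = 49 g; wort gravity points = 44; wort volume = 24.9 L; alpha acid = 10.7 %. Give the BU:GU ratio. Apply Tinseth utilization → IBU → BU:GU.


U = 1.65·0.000125^(GP/1000)·(1−e^(−0.04t))/4.15;  IBU = (α/100)·m·U·1000/V;  BU:GU = IBU/GP
U = 1.65·0.000125^(44/1000)·(1−e^(−0.04·86))/4.15 = 0.2591
IBU = (10.7/100)·49·0.2591·1000/24.9 = 54.5666
BU:GU = 54.5666/44

1.2401


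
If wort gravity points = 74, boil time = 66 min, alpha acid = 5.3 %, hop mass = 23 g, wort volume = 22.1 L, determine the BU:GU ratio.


U = 1.65·0.000125^(GP/1000)·(1−e^(−0.04t))/4.15;  IBU = (α/100)·m·U·1000/V;  BU:GU = IBU/GP
U = 1.65·0.000125^(74/1000)·(1−e^(−0.04·66))/4.15 = 0.1899
IBU = (5.3/100)·23·0.1899·1000/22.1 = 10.4729
BU:GU = 10.4729/74

0.1415


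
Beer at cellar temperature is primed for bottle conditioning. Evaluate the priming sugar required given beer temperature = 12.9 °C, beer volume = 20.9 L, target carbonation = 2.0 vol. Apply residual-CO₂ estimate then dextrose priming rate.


residual = 14.695·(0.01821 + 0.09011·e^(−0.04·T));  sugar = (target − residual)·4.0·V
residual = 14.695·(0.01821 + 0.09011·e^(−0.04·12.9)) = 1.0580
sugar = (2.0 − 1.0580)·4.0·20.9

78.7516 g


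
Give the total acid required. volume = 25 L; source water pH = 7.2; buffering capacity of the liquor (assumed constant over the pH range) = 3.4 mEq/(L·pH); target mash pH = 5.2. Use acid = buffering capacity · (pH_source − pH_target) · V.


acid = 3.4 · (7.2 − 5.2) · 25

170.0000 mEq


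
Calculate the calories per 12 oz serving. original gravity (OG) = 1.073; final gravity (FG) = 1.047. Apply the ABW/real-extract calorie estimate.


ABW = (OG−FG)·131.25·0.79/FG;  °P = 259 − 259/SG (for OG→OE and FG→AE);  RE = 0.1808·OE + 0.8192·AE;  Cal = (6.9·ABW + 4·(RE−0.1))·FG·3.55
ABW = (1.073 − 1.047)·131.25·0.79/1.047 = 2.5749
OE = 259 − 259/1.073 = 17.6207 °P
AE = 259 − 259/1.047 = 11.6266 °P
RE = 0.1808·17.6207 + 0.8192·11.6266 = 12.7103 °P
Cal = (6.9·2.5749 + 4·(12.7103−0.1))·1.047·3.55

253.5177 kcal


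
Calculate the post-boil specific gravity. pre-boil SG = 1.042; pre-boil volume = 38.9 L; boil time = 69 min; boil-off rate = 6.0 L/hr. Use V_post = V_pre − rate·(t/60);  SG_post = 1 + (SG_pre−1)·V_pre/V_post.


V_post = 38.9 − 6.0·(69/60) = 32.0000
SG_post = 1 + (1.042 − 1)·38.9/32.0000

1.0511


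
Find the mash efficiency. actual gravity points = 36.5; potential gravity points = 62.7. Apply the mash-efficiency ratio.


efficiency = actual / potential × 100
efficiency = 36.5 / 62.7 × 100

58.2137 %


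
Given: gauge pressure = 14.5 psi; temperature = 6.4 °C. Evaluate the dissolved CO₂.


vols = (P + 14.695)·(0.01821 + 0.09011·e^(−0.04·T))
vols = (14.5 + 14.695)·(0.01821 + 0.09011·e^(−0.04·6.4))

2.5682 volumes


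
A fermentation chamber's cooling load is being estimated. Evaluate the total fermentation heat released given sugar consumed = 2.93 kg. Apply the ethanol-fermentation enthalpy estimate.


Q = m_sugar · 590 kJ/kg
Q = 2.93 · 590

1728.7000 kJ


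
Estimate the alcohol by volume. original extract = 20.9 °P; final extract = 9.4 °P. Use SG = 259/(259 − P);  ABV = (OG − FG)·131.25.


OG = 259/(259 − 20.9) = 1.0878
FG = 259/(259 − 9.4) = 1.0377
ABV = (1.0878 − 1.0377)·131.25

6.5780 % ABV


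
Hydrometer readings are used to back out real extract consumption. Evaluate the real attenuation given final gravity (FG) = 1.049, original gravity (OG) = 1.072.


AA = (OG−FG)/(OG−1)·100;  RA = AA·0.8192
AA = (1.072 − 1.049)/(1.072 − 1)·100 = 31.9444
RA = 31.9444·0.8192

26.1689 %


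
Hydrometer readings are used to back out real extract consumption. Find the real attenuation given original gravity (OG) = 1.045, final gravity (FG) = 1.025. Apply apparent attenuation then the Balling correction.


AA = (OG−FG)/(OG−1)·100;  RA = AA·0.8192
AA = (1.045 − 1.025)/(1.045 − 1)·100 = 44.4444
RA = 44.4444·0.8192

36.4089 %


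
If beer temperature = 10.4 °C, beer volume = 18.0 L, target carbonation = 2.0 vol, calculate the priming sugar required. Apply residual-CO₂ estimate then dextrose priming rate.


residual = 14.695·(0.01821 + 0.09011·e^(−0.04·T));  sugar = (target − residual)·4.0·V
residual = 14.695·(0.01821 + 0.09011·e^(−0.04·10.4)) = 1.1411
sugar = (2.0 − 1.1411)·4.0·18.0

61.8392 g


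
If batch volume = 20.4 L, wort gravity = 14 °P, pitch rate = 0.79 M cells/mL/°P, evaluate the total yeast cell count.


cells (billions) = rate · V_L · °P
cells = 0.79 · 20.4 · 14

225.6240 billion cells


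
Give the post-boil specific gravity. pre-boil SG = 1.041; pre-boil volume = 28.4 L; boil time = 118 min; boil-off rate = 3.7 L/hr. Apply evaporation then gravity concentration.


V_post = V_pre − rate·(t/60);  SG_post = 1 + (SG_pre−1)·V_pre/V_post
V_post = 28.4 − 3.7·(118/60) = 21.1233
SG_post = 1 + (1.041 − 1)·28.4/21.1233

1.0551


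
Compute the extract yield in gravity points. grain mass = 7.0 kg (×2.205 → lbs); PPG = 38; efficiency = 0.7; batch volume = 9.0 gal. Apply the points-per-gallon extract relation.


points = lbs × PPG × eff / vol
lbs = 7.0 × 2.205 = 15.4350
points = 15.4350 × 38 × 0.7 / 9.0

45.6190 points


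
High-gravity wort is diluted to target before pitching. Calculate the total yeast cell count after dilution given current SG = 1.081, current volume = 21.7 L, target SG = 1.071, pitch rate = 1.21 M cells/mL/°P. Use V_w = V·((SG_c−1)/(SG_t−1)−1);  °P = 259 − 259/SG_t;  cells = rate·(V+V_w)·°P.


V_w = 21.7·((1.081−1)/(1.071−1)−1) = 3.0563
V_final = 21.7 + 3.0563 = 24.7563
°P = 259 − 259/1.071 = 17.1699
cells = 1.21·24.7563·17.1699

514.3283 billion cells


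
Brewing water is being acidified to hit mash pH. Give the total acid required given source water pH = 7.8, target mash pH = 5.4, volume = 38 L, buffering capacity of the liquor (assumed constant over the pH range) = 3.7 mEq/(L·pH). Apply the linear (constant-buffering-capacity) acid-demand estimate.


acid = buffering capacity · (pH_source − pH_target) · V
acid = 3.7 · (7.8 − 5.4) · 38

337.4400 mEq


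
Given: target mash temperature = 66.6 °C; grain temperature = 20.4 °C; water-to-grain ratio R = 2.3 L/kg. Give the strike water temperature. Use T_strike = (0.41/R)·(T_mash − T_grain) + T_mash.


T_strike = (0.41/2.3)·(66.6 − 20.4) + 66.6

74.8357 °C


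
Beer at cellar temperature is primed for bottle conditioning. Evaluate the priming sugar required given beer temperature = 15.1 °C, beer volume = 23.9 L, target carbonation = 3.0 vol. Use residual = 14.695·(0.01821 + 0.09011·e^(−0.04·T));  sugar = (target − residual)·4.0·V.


residual = 14.695·(0.01821 + 0.09011·e^(−0.04·15.1)) = 0.9914
sugar = (3.0 − 0.9914)·4.0·23.9

192.0209 g


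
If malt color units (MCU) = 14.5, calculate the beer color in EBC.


SRM = 1.4922·MCU^0.6859;  EBC = SRM·1.97
SRM = 1.4922·14.5^0.6859 = 9.3413
EBC = 9.3413·1.97

18.4024 EBC


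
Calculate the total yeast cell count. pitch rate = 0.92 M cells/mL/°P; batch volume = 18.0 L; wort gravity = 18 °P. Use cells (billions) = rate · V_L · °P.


cells = 0.92 · 18.0 · 18

298.0800 billion cells


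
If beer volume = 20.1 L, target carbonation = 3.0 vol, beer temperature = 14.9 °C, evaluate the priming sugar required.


residual = 14.695·(0.01821 + 0.09011·e^(−0.04·T));  sugar = (target − residual)·4.0·V
residual = 14.695·(0.01821 + 0.09011·e^(−0.04·14.9)) = 0.9972
sugar = (3.0 − 0.9972)·4.0·20.1

161.0230 g


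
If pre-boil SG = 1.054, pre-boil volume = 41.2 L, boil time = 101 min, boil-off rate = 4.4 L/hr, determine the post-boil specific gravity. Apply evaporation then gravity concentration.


V_post = V_pre − rate·(t/60);  SG_post = 1 + (SG_pre−1)·V_pre/V_post
V_post = 41.2 − 4.4·(101/60) = 33.7933
SG_post = 1 + (1.054 − 1)·41.2/33.7933

1.0658


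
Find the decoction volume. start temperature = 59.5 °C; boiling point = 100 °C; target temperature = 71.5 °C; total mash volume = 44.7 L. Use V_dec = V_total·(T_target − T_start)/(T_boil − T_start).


V_dec = 44.7·(71.5 − 59.5)/(100 − 59.5)

13.2444 L


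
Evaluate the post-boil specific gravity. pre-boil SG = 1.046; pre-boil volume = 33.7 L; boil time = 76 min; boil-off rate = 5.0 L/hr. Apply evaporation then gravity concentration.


V_post = V_pre − rate·(t/60);  SG_post = 1 + (SG_pre−1)·V_pre/V_post
V_post = 33.7 − 5.0·(76/60) = 27.3667
SG_post = 1 + (1.046 − 1)·33.7/27.3667

1.0566


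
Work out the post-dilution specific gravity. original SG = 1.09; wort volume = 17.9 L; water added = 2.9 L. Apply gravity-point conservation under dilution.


SG_new = 1 + (SG_old − 1)·V_old/(V_old + V_water)
pts = (1.09 − 1)·1000·17.9/(17.9 + 2.9) = 77.4519
SG_new = 1 + 77.4519/1000

1.0775


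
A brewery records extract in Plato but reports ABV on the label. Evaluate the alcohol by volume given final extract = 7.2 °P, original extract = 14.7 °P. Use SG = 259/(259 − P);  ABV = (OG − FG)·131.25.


OG = 259/(259 − 14.7) = 1.0602
FG = 259/(259 − 7.2) = 1.0286
ABV = (1.0602 − 1.0286)·131.25

4.1446 % ABV


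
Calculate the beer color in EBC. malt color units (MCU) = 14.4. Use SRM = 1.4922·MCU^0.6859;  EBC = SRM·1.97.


SRM = 1.4922·14.4^0.6859 = 9.2971
EBC = 9.2971·1.97

18.3153 EBC


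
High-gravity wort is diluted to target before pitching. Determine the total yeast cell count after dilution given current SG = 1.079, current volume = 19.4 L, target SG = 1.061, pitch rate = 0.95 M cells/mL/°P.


V_w = V·((SG_c−1)/(SG_t−1)−1);  °P = 259 − 259/SG_t;  cells = rate·(V+V_w)·°P
V_w = 19.4·((1.079−1)/(1.061−1)−1) = 5.7246
V_final = 19.4 + 5.7246 = 25.1246
°P = 259 − 259/1.061 = 14.8907
cells = 0.95·25.1246·14.8907

355.4159 billion cells


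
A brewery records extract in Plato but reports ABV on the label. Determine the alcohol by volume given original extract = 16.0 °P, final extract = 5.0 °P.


SG = 259/(259 − P);  ABV = (OG − FG)·131.25
OG = 259/(259 − 16.0) = 1.0658
FG = 259/(259 − 5.0) = 1.0197
ABV = (1.0658 − 1.0197)·131.25

6.0583 % ABV


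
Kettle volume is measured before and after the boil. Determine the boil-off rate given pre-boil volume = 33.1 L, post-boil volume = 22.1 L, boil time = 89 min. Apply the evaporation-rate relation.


rate = (V_pre − V_post) / (t_min/60)
rate = (33.1 − 22.1) / (89/60)

7.4157 L/hr


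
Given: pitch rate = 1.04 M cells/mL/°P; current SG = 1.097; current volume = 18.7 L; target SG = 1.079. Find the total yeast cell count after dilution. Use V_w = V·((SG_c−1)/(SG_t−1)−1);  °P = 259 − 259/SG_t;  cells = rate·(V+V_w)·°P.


V_w = 18.7·((1.097−1)/(1.079−1)−1) = 4.2608
V_final = 18.7 + 4.2608 = 22.9608
°P = 259 − 259/1.079 = 18.9629
cells = 1.04·22.9608·18.9629

452.8194 billion cells


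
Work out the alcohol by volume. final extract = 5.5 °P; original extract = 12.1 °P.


SG = 259/(259 − P);  ABV = (OG − FG)·131.25
OG = 259/(259 − 12.1) = 1.0490
FG = 259/(259 − 5.5) = 1.0217
ABV = (1.0490 − 1.0217)·131.25

3.5846 % ABV


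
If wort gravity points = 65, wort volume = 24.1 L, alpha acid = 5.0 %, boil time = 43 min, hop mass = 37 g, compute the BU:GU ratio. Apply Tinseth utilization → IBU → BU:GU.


U = 1.65·0.000125^(GP/1000)·(1−e^(−0.04t))/4.15;  IBU = (α/100)·m·U·1000/V;  BU:GU = IBU/GP
U = 1.65·0.000125^(65/1000)·(1−e^(−0.04·43))/4.15 = 0.1820
IBU = (5.0/100)·37·0.1820·1000/24.1 = 13.9700
BU:GU = 13.9700/65

0.2149


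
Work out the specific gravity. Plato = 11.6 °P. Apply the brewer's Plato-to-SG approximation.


SG = 259/(259 − P)
SG = 259/(259 − 11.6)

1.0469


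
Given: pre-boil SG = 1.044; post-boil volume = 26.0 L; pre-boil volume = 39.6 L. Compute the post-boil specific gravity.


SG_post = 1 + (SG_pre − 1)·V_pre/V_post
pts_pre = (1.044 − 1)·1000 = 44.0000
pts_post = 44.0000·39.6/26.0 = 67.0154
SG_post = 1 + 67.0154/1000

1.0670


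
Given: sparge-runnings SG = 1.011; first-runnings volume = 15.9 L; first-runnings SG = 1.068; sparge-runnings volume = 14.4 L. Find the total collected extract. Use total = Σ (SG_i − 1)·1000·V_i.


first = (1.068 − 1)·1000·15.9 = 1081.2000
sparge = (1.011 − 1)·1000·14.4 = 158.4000
total = 1081.2000 + 158.4000

1239.6000 gravity·L


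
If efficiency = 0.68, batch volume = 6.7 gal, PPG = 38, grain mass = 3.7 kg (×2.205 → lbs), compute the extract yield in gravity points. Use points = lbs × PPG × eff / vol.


lbs = 3.7 × 2.205 = 8.1585
points = 8.1585 × 38 × 0.68 / 6.7

31.4650 points


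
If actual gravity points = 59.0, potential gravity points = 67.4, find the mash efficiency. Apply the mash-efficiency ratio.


efficiency = actual / potential × 100
efficiency = 59.0 / 67.4 × 100

87.5371 %


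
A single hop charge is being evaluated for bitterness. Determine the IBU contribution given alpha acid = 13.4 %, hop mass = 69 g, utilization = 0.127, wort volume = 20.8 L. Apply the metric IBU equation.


IBU = (α/100)·mass·U·1000 / V
IBU = (13.4/100)·69·0.127·1000 / 20.8

56.4539 IBU


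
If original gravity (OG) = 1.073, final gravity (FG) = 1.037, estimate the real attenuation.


AA = (OG−FG)/(OG−1)·100;  RA = AA·0.8192
AA = (1.073 − 1.037)/(1.073 − 1)·100 = 49.3151
RA = 49.3151·0.8192

40.3989 %


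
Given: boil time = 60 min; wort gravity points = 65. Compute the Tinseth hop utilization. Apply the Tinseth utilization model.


U = 1.65·0.000125^(GP/1000) · (1 − e^(−0.04·t))/4.15
bigness = 1.65·0.000125^(65/1000) = 0.9200
boil_factor = (1 − e^(−0.04·60))/4.15 = 0.2191
U = 0.9200 · 0.2191

0.2016


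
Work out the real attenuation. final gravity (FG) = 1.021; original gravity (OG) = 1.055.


AA = (OG−FG)/(OG−1)·100;  RA = AA·0.8192
AA = (1.055 − 1.021)/(1.055 − 1)·100 = 61.8182
RA = 61.8182·0.8192

50.6415 %


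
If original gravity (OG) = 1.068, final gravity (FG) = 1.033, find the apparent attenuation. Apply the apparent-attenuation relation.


AA = (OG − FG)/(OG − 1) · 100
AA = (1.068 − 1.033)/(1.068 − 1) · 100

51.4706 %


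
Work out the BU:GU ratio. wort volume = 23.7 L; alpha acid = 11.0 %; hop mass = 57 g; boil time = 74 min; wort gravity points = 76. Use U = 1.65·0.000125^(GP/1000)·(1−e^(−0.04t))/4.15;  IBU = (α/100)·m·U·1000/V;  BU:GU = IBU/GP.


U = 1.65·0.000125^(76/1000)·(1−e^(−0.04·74))/4.15 = 0.1904
IBU = (11.0/100)·57·0.1904·1000/23.7 = 50.3746
BU:GU = 50.3746/76

0.6628
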